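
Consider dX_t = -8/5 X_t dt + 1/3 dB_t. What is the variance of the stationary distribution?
lim Var(X_t) = 5/144

The OU SDE dX = -theta X dt + sigma dB admits the integrating factor exp(theta t): d(exp(theta t) X_t) = sigma exp(theta t) dB_t. Integrating from 0 to t gives X_t = x_0 * exp(-theta t) + sigma * int_0^t exp(-theta (t-s)) dB_s for any initial x_0. The Itô integral has variance (by the Itô isometry) sigma^2 * int_0^t exp(-2 theta (t - s)) ds = sigma^2 * (1 - exp(-2 theta t)) / (2 theta), independent of x_0.
With theta = 8/5, sigma = 1/3:
  Var(X_t) = (1/3)^2 * (1 - exp(-2*8/5 t)) / (2 * 8/5) = 5/144 - 5*exp(-16*t/5)/144.
As t -> infinity, exp(-2*8/5 t) -> 0, so the stationary variance is sigma^2 / (2 theta) = 5/144.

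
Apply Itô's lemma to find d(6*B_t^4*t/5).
d(6*B_t^4*t/5) = (6*B_t^2*(B_t^2 + 6*t)/5) dt + (24*B_t^3*t/5) dB_t

Itô's formula for f(t, x): d f(t, B_t) = (f_t + (1/2) f_xx) dt + f_x dB_t. Compute partials of f(t, x) = 6*t*x^4/5:
  f_t(t,x)  = 6*x^4/5
  f_x(t,x)  = 24*t*x^3/5
  f_xx(t,x) = 72*t*x^2/5
Assemble drift = f_t + (1/2) f_xx = 6*x^2*(6*t + x^2)/5 and diffusion = f_x = 24*t*x^3/5. Substituting x = B_t:
  d(6*B_t^4*t/5) = (6*B_t^2*(B_t^2 + 6*t)/5) dt + (24*B_t^3*t/5) dB_t.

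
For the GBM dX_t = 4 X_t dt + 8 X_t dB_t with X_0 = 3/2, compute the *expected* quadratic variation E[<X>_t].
E[<X>_t] = 2*exp(72*t) - 2

<X>_t = int_0^t (8 * X_s)^2 ds. Taking expectation inside the integral: E[<X>_t] = 8^2 * int_0^t E[X_s^2] ds. For GBM, E[X_s^2] = x_0^2 * exp((2 mu + sigma^2) s). Integrating:
  E[<X>_t] = 8^2 * (3/2)^2 * (exp((2*4 + 8^2) t) - 1) / (2*4 + 8^2)
           = 8^2 * (3/2)^2 * (exp(72 t) - 1) / 72 = 2*exp(72*t) - 2.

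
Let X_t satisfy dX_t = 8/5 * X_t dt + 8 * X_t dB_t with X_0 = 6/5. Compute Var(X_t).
Var(X_t) = 36*(exp(64*t) - 1)*exp(16*t/5)/25

For GBM dX = mu X dt + sigma X dB with X_0 = x_0, apply Itô to Y = log X: dY = (mu - sigma^2/2) dt + sigma dB, so Y_t = log(x_0) + (mu - sigma^2/2) t + sigma B_t and hence X_t = x_0 * exp((mu - sigma^2/2) t + sigma B_t).
With mu = 8/5, sigma = 8, x_0 = 6/5, this gives:
  X_t = 6/5 * exp((-152/5) * t + (8) * B_t).
Since sigma*B_t ~ Normal(0, sigma^2 t), E[exp(sigma*B_t)] = exp(sigma^2 t / 2); so E[X_t] = x_0 * exp((mu - sigma^2/2) t) * exp(sigma^2 t / 2) = x_0 * exp(mu t) = 6*exp(8*t/5)/5.
Var(X_t) = E[X_t^2] - (E[X_t])^2 = x_0^2 * exp(2 mu t) * (exp(sigma^2 t) - 1) = 36*(exp(64*t) - 1)*exp(16*t/5)/25.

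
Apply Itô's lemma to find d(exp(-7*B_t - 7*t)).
d(exp(-7*B_t - 7*t)) = (35*exp(-7*B_t - 7*t)/2) dt + (-7*exp(-7*B_t - 7*t)) dB_t

Itô's formula for f(t, x): d f(t, B_t) = (f_t + (1/2) f_xx) dt + f_x dB_t. Compute partials of f(t, x) = exp(-7*t - 7*x):
  f_t(t,x)  = -7*exp(-7*t - 7*x)
  f_x(t,x)  = -7*exp(-7*t - 7*x)
  f_xx(t,x) = 49*exp(-7*t - 7*x)
Assemble drift = f_t + (1/2) f_xx = 35*exp(-7*t - 7*x)/2 and diffusion = f_x = -7*exp(-7*t - 7*x). Substituting x = B_t:
  d(exp(-7*B_t - 7*t)) = (35*exp(-7*B_t - 7*t)/2) dt + (-7*exp(-7*B_t - 7*t)) dB_t.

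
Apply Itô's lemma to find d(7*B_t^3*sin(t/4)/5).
d(7*B_t^3*sin(t/4)/5) = (7*B_t*(B_t^2*cos(t/4) + 12*sin(t/4))/20) dt + (21*B_t^2*sin(t/4)/5) dB_t

Itô's formula for f(t, x): d f(t, B_t) = (f_t + (1/2) f_xx) dt + f_x dB_t. Compute partials of f(t, x) = 7*x^3*sin(t/4)/5:
  f_t(t,x)  = 7*x^3*cos(t/4)/20
  f_x(t,x)  = 21*x^2*sin(t/4)/5
  f_xx(t,x) = 42*x*sin(t/4)/5
Assemble drift = f_t + (1/2) f_xx = 7*x*(x^2*cos(t/4) + 12*sin(t/4))/20 and diffusion = f_x = 21*x^2*sin(t/4)/5. Substituting x = B_t:
  d(7*B_t^3*sin(t/4)/5) = (7*B_t*(B_t^2*cos(t/4) + 12*sin(t/4))/20) dt + (21*B_t^2*sin(t/4)/5) dB_t.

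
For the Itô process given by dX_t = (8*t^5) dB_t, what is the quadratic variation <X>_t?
<X>_t = 64*t^11/11

For an Itô process dX_t = a(t) dt + b(t) dB_t, the quadratic variation is <X>_t = int_0^t b(s)^2 ds (the drift term does not contribute). Here b(s) = 8*s^5, so
  b(s)^2 = 64*s^10.
Integrating from 0 to t:
  <X>_t = int_0^t (64*s^10) ds = 64*t^11/11.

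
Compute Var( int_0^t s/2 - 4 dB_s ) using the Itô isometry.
Var = t*(t^2 - 24*t + 192)/12

The Itô integral of a deterministic integrand f(s) has mean 0 because each increment f(s) * (B_{s+ds} - B_s) has mean 0. By the Itô isometry:
  Var( int_0^t f(s) dB_s ) = E[ (int_0^t f(s) dB_s)^2 ] = int_0^t f(s)^2 ds.
Here f(s) = s/2 - 4, so f(s)^2 = (s - 8)^2/4. Integrate:
  int_0^t ((s - 8)^2/4) ds = t*(t^2 - 24*t + 192)/12.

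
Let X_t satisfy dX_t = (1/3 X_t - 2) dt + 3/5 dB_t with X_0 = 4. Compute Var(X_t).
Var(X_t) = 27*exp(2*t/3)/50 - 27/50

The variance V(t) = Var(X_t) satisfies V'(t) = 2 a V(t) + c^2 with V(0) = 0 (drift coefficient is linear in X, diffusion is constant). With a = 1/3, c = 3/5, the solution is
  V(t) = (c^2 / (2 a)) * (exp(2 a t) - 1)
       = ((3/5)^2 / (2*(1/3))) * (exp((2/3) t) - 1)
       = 27*exp(2*t/3)/50 - 27/50.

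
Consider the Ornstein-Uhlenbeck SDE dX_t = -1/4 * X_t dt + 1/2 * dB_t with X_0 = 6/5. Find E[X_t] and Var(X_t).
E[X_t] = 6*exp(-t/4)/5; Var(X_t) = 1/2 - exp(-t/2)/2

The OU SDE dX = -theta X dt + sigma dB admits the integrating factor exp(theta t): d(exp(theta t) X_t) = sigma exp(theta t) dB_t. Integrating from 0 to t:
  X_t = x_0 * exp(-theta t) + sigma * int_0^t exp(-theta (t-s)) dB_s.
The Itô integral has mean 0 and (by the Itô isometry) variance sigma^2 * int_0^t exp(-2 theta (t - s)) ds = sigma^2 * (1 - exp(-2 theta t)) / (2 theta).
With theta = 1/4, sigma = 1/2, x_0 = 6/5:
  E[X_t] = 6/5 * exp(-1/4 t) = 6*exp(-t/4)/5
  Var(X_t) = (1/2)^2 * (1 - exp(-2*1/4 t)) / (2 * 1/4) = 1/2 - exp(-t/2)/2.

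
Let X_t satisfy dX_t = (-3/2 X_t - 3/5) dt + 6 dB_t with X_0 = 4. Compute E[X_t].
E[X_t] = -2/5 + 22*exp(-3*t/2)/5

Taking expectations and using E[dB_t] = 0, the mean m(t) = E[X_t] satisfies the ODE m'(t) = a m(t) + b with m(0) = x_0. With a = -3/2, b = -3/5, x_0 = 4, the solution is
  m(t) = x_0 * exp(a t) + (b/a) * (exp(a t) - 1)
       = 4 * exp((-3/2) t) + ((-3/5)/(-3/2)) * (exp((-3/2) t) - 1)
       = -2/5 + 22*exp(-3*t/2)/5.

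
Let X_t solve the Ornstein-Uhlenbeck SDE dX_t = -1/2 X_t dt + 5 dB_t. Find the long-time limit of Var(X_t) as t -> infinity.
lim Var(X_t) = 25

The OU SDE dX = -theta X dt + sigma dB admits the integrating factor exp(theta t): d(exp(theta t) X_t) = sigma exp(theta t) dB_t. Integrating from 0 to t gives X_t = x_0 * exp(-theta t) + sigma * int_0^t exp(-theta (t-s)) dB_s for any initial x_0. The Itô integral has variance (by the Itô isometry) sigma^2 * int_0^t exp(-2 theta (t - s)) ds = sigma^2 * (1 - exp(-2 theta t)) / (2 theta), independent of x_0.
With theta = 1/2, sigma = 5:
  Var(X_t) = (5)^2 * (1 - exp(-2*1/2 t)) / (2 * 1/2) = 25 - 25*exp(-t).
As t -> infinity, exp(-2*1/2 t) -> 0, so the stationary variance is sigma^2 / (2 theta) = 25.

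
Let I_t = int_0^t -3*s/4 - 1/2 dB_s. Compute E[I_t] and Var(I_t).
E[I_t] = 0; Var(I_t) = t*(3*t^2 + 6*t + 4)/16

The Itô integral of a deterministic integrand f(s) has mean 0 because each increment f(s) * (B_{s+ds} - B_s) has mean 0. By the Itô isometry:
  Var( int_0^t f(s) dB_s ) = E[ (int_0^t f(s) dB_s)^2 ] = int_0^t f(s)^2 ds.
Here f(s) = -3*s/4 - 1/2, so f(s)^2 = (3*s + 2)^2/16. Integrate:
  int_0^t ((3*s + 2)^2/16) ds = t*(3*t^2 + 6*t + 4)/16.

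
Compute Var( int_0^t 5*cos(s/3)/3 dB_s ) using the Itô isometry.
Var = 25*t/18 + 25*sin(2*t/3)/12

The Itô integral of a deterministic integrand f(s) has mean 0 because each increment f(s) * (B_{s+ds} - B_s) has mean 0. By the Itô isometry:
  Var( int_0^t f(s) dB_s ) = E[ (int_0^t f(s) dB_s)^2 ] = int_0^t f(s)^2 ds.
Here f(s) = 5*cos(s/3)/3, so f(s)^2 = 25*cos(s/3)^2/9. Integrate:
  int_0^t (25*cos(s/3)^2/9) ds = 25*t/18 + 25*sin(2*t/3)/12.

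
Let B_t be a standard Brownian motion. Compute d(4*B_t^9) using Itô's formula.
d(4*B_t^9) = (144*B_t^7) dt + (36*B_t^8) dB_t

Itô's formula for f(B_t) gives d f(B_t) = f'(B_t) dB_t + (1/2) f''(B_t) dt. Compute derivatives of f(x) = 4*x^9:
  f'(x)  = 36*x^8
  f''(x) = 288*x^7
Substitute x = B_t and multiply the f'' term by 1/2:
  drift     = (1/2) * (288*x^7) evaluated at B_t = 144*B_t^7
  diffusion = (36*x^8) evaluated at B_t = 36*B_t^8
Therefore d(4*B_t^9) = (144*B_t^7) dt + (36*B_t^8) dB_t.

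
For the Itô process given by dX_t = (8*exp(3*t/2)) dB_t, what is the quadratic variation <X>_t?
<X>_t = 64*exp(3*t)/3 - 64/3

For an Itô process dX_t = a(t) dt + b(t) dB_t, the quadratic variation is <X>_t = int_0^t b(s)^2 ds (the drift term does not contribute). Here b(s) = 8*exp(3*s/2), so
  b(s)^2 = 64*exp(3*s).
Integrating from 0 to t:
  <X>_t = int_0^t (64*exp(3*s)) ds = 64*exp(3*t)/3 - 64/3.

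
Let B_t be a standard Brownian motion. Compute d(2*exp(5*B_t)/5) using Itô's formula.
d(2*exp(5*B_t)/5) = (5*exp(5*B_t)) dt + (2*exp(5*B_t)) dB_t

Itô's formula for f(B_t) gives d f(B_t) = f'(B_t) dB_t + (1/2) f''(B_t) dt. Compute derivatives of f(x) = 2*exp(5*x)/5:
  f'(x)  = 2*exp(5*x)
  f''(x) = 10*exp(5*x)
Substitute x = B_t and multiply the f'' term by 1/2:
  drift     = (1/2) * (10*exp(5*x)) evaluated at B_t = 5*exp(5*B_t)
  diffusion = (2*exp(5*x)) evaluated at B_t = 2*exp(5*B_t)
Therefore d(2*exp(5*B_t)/5) = (5*exp(5*B_t)) dt + (2*exp(5*B_t)) dB_t.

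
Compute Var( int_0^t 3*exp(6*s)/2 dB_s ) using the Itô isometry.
Var = 3*exp(12*t)/16 - 3/16

The Itô integral of a deterministic integrand f(s) has mean 0 because each increment f(s) * (B_{s+ds} - B_s) has mean 0. By the Itô isometry:
  Var( int_0^t f(s) dB_s ) = E[ (int_0^t f(s) dB_s)^2 ] = int_0^t f(s)^2 ds.
Here f(s) = 3*exp(6*s)/2, so f(s)^2 = 9*exp(12*s)/4. Integrate:
  int_0^t (9*exp(12*s)/4) ds = 3*exp(12*t)/16 - 3/16.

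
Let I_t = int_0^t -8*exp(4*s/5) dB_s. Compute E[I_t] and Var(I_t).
E[I_t] = 0; Var(I_t) = 40*exp(8*t/5) - 40

The Itô integral of a deterministic integrand f(s) has mean 0 because each increment f(s) * (B_{s+ds} - B_s) has mean 0. By the Itô isometry:
  Var( int_0^t f(s) dB_s ) = E[ (int_0^t f(s) dB_s)^2 ] = int_0^t f(s)^2 ds.
Here f(s) = -8*exp(4*s/5), so f(s)^2 = 64*exp(8*s/5). Integrate:
  int_0^t (64*exp(8*s/5)) ds = 40*exp(8*t/5) - 40.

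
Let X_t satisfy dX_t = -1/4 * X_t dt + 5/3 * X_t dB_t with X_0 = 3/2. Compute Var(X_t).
Var(X_t) = (9*exp(25*t/9) - 9)*exp(-t/2)/4

For GBM dX = mu X dt + sigma X dB with X_0 = x_0, apply Itô to Y = log X: dY = (mu - sigma^2/2) dt + sigma dB, so Y_t = log(x_0) + (mu - sigma^2/2) t + sigma B_t and hence X_t = x_0 * exp((mu - sigma^2/2) t + sigma B_t).
With mu = -1/4, sigma = 5/3, x_0 = 3/2, this gives:
  X_t = 3/2 * exp((-59/36) * t + (5/3) * B_t).
Since sigma*B_t ~ Normal(0, sigma^2 t), E[exp(sigma*B_t)] = exp(sigma^2 t / 2); so E[X_t] = x_0 * exp((mu - sigma^2/2) t) * exp(sigma^2 t / 2) = x_0 * exp(mu t) = 3*exp(-t/4)/2.
Var(X_t) = E[X_t^2] - (E[X_t])^2 = x_0^2 * exp(2 mu t) * (exp(sigma^2 t) - 1) = (9*exp(25*t/9) - 9)*exp(-t/2)/4.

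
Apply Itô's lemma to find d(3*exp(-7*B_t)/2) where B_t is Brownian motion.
d(3*exp(-7*B_t)/2) = (147*exp(-7*B_t)/4) dt + (-21*exp(-7*B_t)/2) dB_t

Itô's formula for f(B_t) gives d f(B_t) = f'(B_t) dB_t + (1/2) f''(B_t) dt. Compute derivatives of f(x) = 3*exp(-7*x)/2:
  f'(x)  = -21*exp(-7*x)/2
  f''(x) = 147*exp(-7*x)/2
Substitute x = B_t and multiply the f'' term by 1/2:
  drift     = (1/2) * (147*exp(-7*x)/2) evaluated at B_t = 147*exp(-7*B_t)/4
  diffusion = (-21*exp(-7*x)/2) evaluated at B_t = -21*exp(-7*B_t)/2
Therefore d(3*exp(-7*B_t)/2) = (147*exp(-7*B_t)/4) dt + (-21*exp(-7*B_t)/2) dB_t.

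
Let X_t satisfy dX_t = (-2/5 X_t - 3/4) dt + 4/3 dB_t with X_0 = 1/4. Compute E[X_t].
E[X_t] = -15/8 + 17*exp(-2*t/5)/8

Taking expectations and using E[dB_t] = 0, the mean m(t) = E[X_t] satisfies the ODE m'(t) = a m(t) + b with m(0) = x_0. With a = -2/5, b = -3/4, x_0 = 1/4, the solution is
  m(t) = x_0 * exp(a t) + (b/a) * (exp(a t) - 1)
       = (1/4) * exp((-2/5) t) + ((-3/4)/(-2/5)) * (exp((-2/5) t) - 1)
       = -15/8 + 17*exp(-2*t/5)/8.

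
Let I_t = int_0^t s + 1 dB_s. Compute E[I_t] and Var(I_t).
E[I_t] = 0; Var(I_t) = t*(t^2/3 + t + 1)

The Itô integral of a deterministic integrand f(s) has mean 0 because each increment f(s) * (B_{s+ds} - B_s) has mean 0. By the Itô isometry:
  Var( int_0^t f(s) dB_s ) = E[ (int_0^t f(s) dB_s)^2 ] = int_0^t f(s)^2 ds.
Here f(s) = s + 1, so f(s)^2 = (s + 1)^2. Integrate:
  int_0^t ((s + 1)^2) ds = t*(t^2/3 + t + 1).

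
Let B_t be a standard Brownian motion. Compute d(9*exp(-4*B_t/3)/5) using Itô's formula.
d(9*exp(-4*B_t/3)/5) = (8*exp(-4*B_t/3)/5) dt + (-12*exp(-4*B_t/3)/5) dB_t

Itô's formula for f(B_t) gives d f(B_t) = f'(B_t) dB_t + (1/2) f''(B_t) dt. Compute derivatives of f(x) = 9*exp(-4*x/3)/5:
  f'(x)  = -12*exp(-4*x/3)/5
  f''(x) = 16*exp(-4*x/3)/5
Substitute x = B_t and multiply the f'' term by 1/2:
  drift     = (1/2) * (16*exp(-4*x/3)/5) evaluated at B_t = 8*exp(-4*B_t/3)/5
  diffusion = (-12*exp(-4*x/3)/5) evaluated at B_t = -12*exp(-4*B_t/3)/5
Therefore d(9*exp(-4*B_t/3)/5) = (8*exp(-4*B_t/3)/5) dt + (-12*exp(-4*B_t/3)/5) dB_t.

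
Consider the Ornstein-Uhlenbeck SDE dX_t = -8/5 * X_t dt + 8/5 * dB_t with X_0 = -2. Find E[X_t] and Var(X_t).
E[X_t] = -2*exp(-8*t/5); Var(X_t) = 4/5 - 4*exp(-16*t/5)/5

The OU SDE dX = -theta X dt + sigma dB admits the integrating factor exp(theta t): d(exp(theta t) X_t) = sigma exp(theta t) dB_t. Integrating from 0 to t:
  X_t = x_0 * exp(-theta t) + sigma * int_0^t exp(-theta (t-s)) dB_s.
The Itô integral has mean 0 and (by the Itô isometry) variance sigma^2 * int_0^t exp(-2 theta (t - s)) ds = sigma^2 * (1 - exp(-2 theta t)) / (2 theta).
With theta = 8/5, sigma = 8/5, x_0 = -2:
  E[X_t] = -2 * exp(-8/5 t) = -2*exp(-8*t/5)
  Var(X_t) = (8/5)^2 * (1 - exp(-2*8/5 t)) / (2 * 8/5) = 4/5 - 4*exp(-16*t/5)/5.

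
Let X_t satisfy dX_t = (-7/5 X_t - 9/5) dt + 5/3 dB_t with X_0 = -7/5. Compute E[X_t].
E[X_t] = -9/7 - 4*exp(-7*t/5)/35

Taking expectations and using E[dB_t] = 0, the mean m(t) = E[X_t] satisfies the ODE m'(t) = a m(t) + b with m(0) = x_0. With a = -7/5, b = -9/5, x_0 = -7/5, the solution is
  m(t) = x_0 * exp(a t) + (b/a) * (exp(a t) - 1)
       = (-7/5) * exp((-7/5) t) + ((-9/5)/(-7/5)) * (exp((-7/5) t) - 1)
       = -9/7 - 4*exp(-7*t/5)/35.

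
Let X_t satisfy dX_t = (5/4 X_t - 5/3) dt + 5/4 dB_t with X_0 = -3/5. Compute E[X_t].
E[X_t] = 4/3 - 29*exp(5*t/4)/15

Taking expectations and using E[dB_t] = 0, the mean m(t) = E[X_t] satisfies the ODE m'(t) = a m(t) + b with m(0) = x_0. With a = 5/4, b = -5/3, x_0 = -3/5, the solution is
  m(t) = x_0 * exp(a t) + (b/a) * (exp(a t) - 1)
       = (-3/5) * exp((5/4) t) + ((-5/3)/(5/4)) * (exp((5/4) t) - 1)
       = 4/3 - 29*exp(5*t/4)/15.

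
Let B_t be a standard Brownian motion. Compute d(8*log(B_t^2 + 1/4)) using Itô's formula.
d(8*log(B_t^2 + 1/4)) = (32*(1 - 4*B_t^2)/(4*B_t^2 + 1)^2) dt + (64*B_t/(4*B_t^2 + 1)) dB_t

Itô's formula for f(B_t) gives d f(B_t) = f'(B_t) dB_t + (1/2) f''(B_t) dt. Compute derivatives of f(x) = 8*log(x^2 + 1/4):
  f'(x)  = 64*x/(4*x^2 + 1)
  f''(x) = 64*(1 - 4*x^2)/(4*x^2 + 1)^2
Substitute x = B_t and multiply the f'' term by 1/2:
  drift     = (1/2) * (64*(1 - 4*x^2)/(4*x^2 + 1)^2) evaluated at B_t = 32*(1 - 4*B_t^2)/(4*B_t^2 + 1)^2
  diffusion = (64*x/(4*x^2 + 1)) evaluated at B_t = 64*B_t/(4*B_t^2 + 1)
Therefore d(8*log(B_t^2 + 1/4)) = (32*(1 - 4*B_t^2)/(4*B_t^2 + 1)^2) dt + (64*B_t/(4*B_t^2 + 1)) dB_t.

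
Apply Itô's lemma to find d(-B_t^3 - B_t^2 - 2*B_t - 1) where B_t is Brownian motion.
d(-B_t^3 - B_t^2 - 2*B_t - 1) = (-3*B_t - 1) dt + (-3*B_t^2 - 2*B_t - 2) dB_t

Itô's formula for f(B_t) gives d f(B_t) = f'(B_t) dB_t + (1/2) f''(B_t) dt. Compute derivatives of f(x) = -x^3 - x^2 - 2*x - 1:
  f'(x)  = -3*x^2 - 2*x - 2
  f''(x) = -6*x - 2
Substitute x = B_t and multiply the f'' term by 1/2:
  drift     = (1/2) * (-6*x - 2) evaluated at B_t = -3*B_t - 1
  diffusion = (-3*x^2 - 2*x - 2) evaluated at B_t = -3*B_t^2 - 2*B_t - 2
Therefore d(-B_t^3 - B_t^2 - 2*B_t - 1) = (-3*B_t - 1) dt + (-3*B_t^2 - 2*B_t - 2) dB_t.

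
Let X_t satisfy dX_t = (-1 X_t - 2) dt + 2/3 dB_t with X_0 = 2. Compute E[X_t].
E[X_t] = -2 + 4*exp(-t)

Taking expectations and using E[dB_t] = 0, the mean m(t) = E[X_t] satisfies the ODE m'(t) = a m(t) + b with m(0) = x_0. With a = -1, b = -2, x_0 = 2, the solution is
  m(t) = x_0 * exp(a t) + (b/a) * (exp(a t) - 1)
       = 2 * exp((-1) t) + ((-2)/(-1)) * (exp((-1) t) - 1)
       = -2 + 4*exp(-t).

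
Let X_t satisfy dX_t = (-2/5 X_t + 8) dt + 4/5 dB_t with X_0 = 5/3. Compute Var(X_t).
Var(X_t) = 4/5 - 4*exp(-4*t/5)/5

The variance V(t) = Var(X_t) satisfies V'(t) = 2 a V(t) + c^2 with V(0) = 0 (drift coefficient is linear in X, diffusion is constant). With a = -2/5, c = 4/5, the solution is
  V(t) = (c^2 / (2 a)) * (exp(2 a t) - 1)
       = ((4/5)^2 / (2*(-2/5))) * (exp((-4/5) t) - 1)
       = 4/5 - 4*exp(-4*t/5)/5.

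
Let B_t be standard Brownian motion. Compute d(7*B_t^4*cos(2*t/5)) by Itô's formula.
d(7*B_t^4*cos(2*t/5)) = (14*B_t^2*(-B_t^2*sin(2*t/5) + 15*cos(2*t/5))/5) dt + (28*B_t^3*cos(2*t/5)) dB_t

Itô's formula for f(t, x): d f(t, B_t) = (f_t + (1/2) f_xx) dt + f_x dB_t. Compute partials of f(t, x) = 7*x^4*cos(2*t/5):
  f_t(t,x)  = -14*x^4*sin(2*t/5)/5
  f_x(t,x)  = 28*x^3*cos(2*t/5)
  f_xx(t,x) = 84*x^2*cos(2*t/5)
Assemble drift = f_t + (1/2) f_xx = 14*x^2*(-x^2*sin(2*t/5) + 15*cos(2*t/5))/5 and diffusion = f_x = 28*x^3*cos(2*t/5). Substituting x = B_t:
  d(7*B_t^4*cos(2*t/5)) = (14*B_t^2*(-B_t^2*sin(2*t/5) + 15*cos(2*t/5))/5) dt + (28*B_t^3*cos(2*t/5)) dB_t.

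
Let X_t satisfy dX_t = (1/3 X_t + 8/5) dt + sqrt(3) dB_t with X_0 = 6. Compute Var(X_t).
Var(X_t) = 9*exp(2*t/3)/2 - 9/2

The variance V(t) = Var(X_t) satisfies V'(t) = 2 a V(t) + c^2 with V(0) = 0 (drift coefficient is linear in X, diffusion is constant). With a = 1/3, c = sqrt(3), the solution is
  V(t) = (c^2 / (2 a)) * (exp(2 a t) - 1)
       = (sqrt(3)^2 / (2*(1/3))) * (exp((2/3) t) - 1)
       = 9*exp(2*t/3)/2 - 9/2.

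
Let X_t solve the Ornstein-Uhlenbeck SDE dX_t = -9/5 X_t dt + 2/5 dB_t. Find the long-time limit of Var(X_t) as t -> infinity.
lim Var(X_t) = 2/45

The OU SDE dX = -theta X dt + sigma dB admits the integrating factor exp(theta t): d(exp(theta t) X_t) = sigma exp(theta t) dB_t. Integrating from 0 to t gives X_t = x_0 * exp(-theta t) + sigma * int_0^t exp(-theta (t-s)) dB_s for any initial x_0. The Itô integral has variance (by the Itô isometry) sigma^2 * int_0^t exp(-2 theta (t - s)) ds = sigma^2 * (1 - exp(-2 theta t)) / (2 theta), independent of x_0.
With theta = 9/5, sigma = 2/5:
  Var(X_t) = (2/5)^2 * (1 - exp(-2*9/5 t)) / (2 * 9/5) = 2/45 - 2*exp(-18*t/5)/45.
As t -> infinity, exp(-2*9/5 t) -> 0, so the stationary variance is sigma^2 / (2 theta) = 2/45.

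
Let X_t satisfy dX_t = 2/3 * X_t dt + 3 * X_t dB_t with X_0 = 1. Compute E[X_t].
E[X_t] = exp(2*t/3)

For GBM dX = mu X dt + sigma X dB with X_0 = x_0, apply Itô to Y = log X: dY = (mu - sigma^2/2) dt + sigma dB, so Y_t = log(x_0) + (mu - sigma^2/2) t + sigma B_t and hence X_t = x_0 * exp((mu - sigma^2/2) t + sigma B_t).
With mu = 2/3, sigma = 3, x_0 = 1, this gives:
  X_t = 1 * exp((-23/6) * t + (3) * B_t).
Since sigma*B_t ~ Normal(0, sigma^2 t), E[exp(sigma*B_t)] = exp(sigma^2 t / 2); so E[X_t] = x_0 * exp((mu - sigma^2/2) t) * exp(sigma^2 t / 2) = x_0 * exp(mu t) = exp(2*t/3).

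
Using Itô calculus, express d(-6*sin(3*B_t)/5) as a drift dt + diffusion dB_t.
d(-6*sin(3*B_t)/5) = (27*sin(3*B_t)/5) dt + (-18*cos(3*B_t)/5) dB_t

Itô's formula for f(B_t) gives d f(B_t) = f'(B_t) dB_t + (1/2) f''(B_t) dt. Compute derivatives of f(x) = -6*sin(3*x)/5:
  f'(x)  = -18*cos(3*x)/5
  f''(x) = 54*sin(3*x)/5
Substitute x = B_t and multiply the f'' term by 1/2:
  drift     = (1/2) * (54*sin(3*x)/5) evaluated at B_t = 27*sin(3*B_t)/5
  diffusion = (-18*cos(3*x)/5) evaluated at B_t = -18*cos(3*B_t)/5
Therefore d(-6*sin(3*B_t)/5) = (27*sin(3*B_t)/5) dt + (-18*cos(3*B_t)/5) dB_t.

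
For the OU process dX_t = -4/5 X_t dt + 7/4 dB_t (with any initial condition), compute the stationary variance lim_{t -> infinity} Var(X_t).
lim Var(X_t) = 245/128

The OU SDE dX = -theta X dt + sigma dB admits the integrating factor exp(theta t): d(exp(theta t) X_t) = sigma exp(theta t) dB_t. Integrating from 0 to t gives X_t = x_0 * exp(-theta t) + sigma * int_0^t exp(-theta (t-s)) dB_s for any initial x_0. The Itô integral has variance (by the Itô isometry) sigma^2 * int_0^t exp(-2 theta (t - s)) ds = sigma^2 * (1 - exp(-2 theta t)) / (2 theta), independent of x_0.
With theta = 4/5, sigma = 7/4:
  Var(X_t) = (7/4)^2 * (1 - exp(-2*4/5 t)) / (2 * 4/5) = 245/128 - 245*exp(-8*t/5)/128.
As t -> infinity, exp(-2*4/5 t) -> 0, so the stationary variance is sigma^2 / (2 theta) = 245/128.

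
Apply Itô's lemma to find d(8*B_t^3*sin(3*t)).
d(8*B_t^3*sin(3*t)) = (24*B_t*(B_t^2*cos(3*t) + sin(3*t))) dt + (24*B_t^2*sin(3*t)) dB_t

Itô's formula for f(t, x): d f(t, B_t) = (f_t + (1/2) f_xx) dt + f_x dB_t. Compute partials of f(t, x) = 8*x^3*sin(3*t):
  f_t(t,x)  = 24*x^3*cos(3*t)
  f_x(t,x)  = 24*x^2*sin(3*t)
  f_xx(t,x) = 48*x*sin(3*t)
Assemble drift = f_t + (1/2) f_xx = 24*x*(x^2*cos(3*t) + sin(3*t)) and diffusion = f_x = 24*x^2*sin(3*t). Substituting x = B_t:
  d(8*B_t^3*sin(3*t)) = (24*B_t*(B_t^2*cos(3*t) + sin(3*t))) dt + (24*B_t^2*sin(3*t)) dB_t.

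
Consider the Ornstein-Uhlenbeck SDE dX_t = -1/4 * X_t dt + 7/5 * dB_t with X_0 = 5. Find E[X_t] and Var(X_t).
E[X_t] = 5*exp(-t/4); Var(X_t) = 98/25 - 98*exp(-t/2)/25

The OU SDE dX = -theta X dt + sigma dB admits the integrating factor exp(theta t): d(exp(theta t) X_t) = sigma exp(theta t) dB_t. Integrating from 0 to t:
  X_t = x_0 * exp(-theta t) + sigma * int_0^t exp(-theta (t-s)) dB_s.
The Itô integral has mean 0 and (by the Itô isometry) variance sigma^2 * int_0^t exp(-2 theta (t - s)) ds = sigma^2 * (1 - exp(-2 theta t)) / (2 theta).
With theta = 1/4, sigma = 7/5, x_0 = 5:
  E[X_t] = 5 * exp(-1/4 t) = 5*exp(-t/4)
  Var(X_t) = (7/5)^2 * (1 - exp(-2*1/4 t)) / (2 * 1/4) = 98/25 - 98*exp(-t/2)/25.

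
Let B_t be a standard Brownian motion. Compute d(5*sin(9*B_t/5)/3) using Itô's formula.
d(5*sin(9*B_t/5)/3) = (-27*sin(9*B_t/5)/10) dt + (3*cos(9*B_t/5)) dB_t

Itô's formula for f(B_t) gives d f(B_t) = f'(B_t) dB_t + (1/2) f''(B_t) dt. Compute derivatives of f(x) = 5*sin(9*x/5)/3:
  f'(x)  = 3*cos(9*x/5)
  f''(x) = -27*sin(9*x/5)/5
Substitute x = B_t and multiply the f'' term by 1/2:
  drift     = (1/2) * (-27*sin(9*x/5)/5) evaluated at B_t = -27*sin(9*B_t/5)/10
  diffusion = (3*cos(9*x/5)) evaluated at B_t = 3*cos(9*B_t/5)
Therefore d(5*sin(9*B_t/5)/3) = (-27*sin(9*B_t/5)/10) dt + (3*cos(9*B_t/5)) dB_t.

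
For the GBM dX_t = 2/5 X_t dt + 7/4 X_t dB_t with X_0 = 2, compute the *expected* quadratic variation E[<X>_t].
E[<X>_t] = 980*exp(309*t/80)/309 - 980/309

<X>_t = int_0^t ((7/4) * X_s)^2 ds. Taking expectation inside the integral: E[<X>_t] = (7/4)^2 * int_0^t E[X_s^2] ds. For GBM, E[X_s^2] = x_0^2 * exp((2 mu + sigma^2) s). Integrating:
  E[<X>_t] = (7/4)^2 * 2^2 * (exp((2*(2/5) + (7/4)^2) t) - 1) / (2*(2/5) + (7/4)^2)
           = (7/4)^2 * 2^2 * (exp((309/80) t) - 1) / (309/80) = 980*exp(309*t/80)/309 - 980/309.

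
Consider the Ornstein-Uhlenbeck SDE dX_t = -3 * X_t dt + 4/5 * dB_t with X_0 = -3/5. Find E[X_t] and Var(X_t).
E[X_t] = -3*exp(-3*t)/5; Var(X_t) = 8/75 - 8*exp(-6*t)/75

The OU SDE dX = -theta X dt + sigma dB admits the integrating factor exp(theta t): d(exp(theta t) X_t) = sigma exp(theta t) dB_t. Integrating from 0 to t:
  X_t = x_0 * exp(-theta t) + sigma * int_0^t exp(-theta (t-s)) dB_s.
The Itô integral has mean 0 and (by the Itô isometry) variance sigma^2 * int_0^t exp(-2 theta (t - s)) ds = sigma^2 * (1 - exp(-2 theta t)) / (2 theta).
With theta = 3, sigma = 4/5, x_0 = -3/5:
  E[X_t] = -3/5 * exp(-3 t) = -3*exp(-3*t)/5
  Var(X_t) = (4/5)^2 * (1 - exp(-2*3 t)) / (2 * 3) = 8/75 - 8*exp(-6*t)/75.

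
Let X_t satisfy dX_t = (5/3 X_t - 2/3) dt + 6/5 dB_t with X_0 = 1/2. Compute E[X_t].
E[X_t] = exp(5*t/3)/10 + 2/5

Taking expectations and using E[dB_t] = 0, the mean m(t) = E[X_t] satisfies the ODE m'(t) = a m(t) + b with m(0) = x_0. With a = 5/3, b = -2/3, x_0 = 1/2, the solution is
  m(t) = x_0 * exp(a t) + (b/a) * (exp(a t) - 1)
       = (1/2) * exp((5/3) t) + ((-2/3)/(5/3)) * (exp((5/3) t) - 1)
       = exp(5*t/3)/10 + 2/5.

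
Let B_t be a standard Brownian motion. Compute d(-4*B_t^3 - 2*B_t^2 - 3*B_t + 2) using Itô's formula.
d(-4*B_t^3 - 2*B_t^2 - 3*B_t + 2) = (-12*B_t - 2) dt + (-12*B_t^2 - 4*B_t - 3) dB_t

Itô's formula for f(B_t) gives d f(B_t) = f'(B_t) dB_t + (1/2) f''(B_t) dt. Compute derivatives of f(x) = -4*x^3 - 2*x^2 - 3*x + 2:
  f'(x)  = -12*x^2 - 4*x - 3
  f''(x) = -24*x - 4
Substitute x = B_t and multiply the f'' term by 1/2:
  drift     = (1/2) * (-24*x - 4) evaluated at B_t = -12*B_t - 2
  diffusion = (-12*x^2 - 4*x - 3) evaluated at B_t = -12*B_t^2 - 4*B_t - 3
Therefore d(-4*B_t^3 - 2*B_t^2 - 3*B_t + 2) = (-12*B_t - 2) dt + (-12*B_t^2 - 4*B_t - 3) dB_t.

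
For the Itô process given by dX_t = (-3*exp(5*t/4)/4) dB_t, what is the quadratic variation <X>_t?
<X>_t = 9*exp(5*t/2)/40 - 9/40

For an Itô process dX_t = a(t) dt + b(t) dB_t, the quadratic variation is <X>_t = int_0^t b(s)^2 ds (the drift term does not contribute). Here b(s) = -3*exp(5*s/4)/4, so
  b(s)^2 = 9*exp(5*s/2)/16.
Integrating from 0 to t:
  <X>_t = int_0^t (9*exp(5*s/2)/16) ds = 9*exp(5*t/2)/40 - 9/40.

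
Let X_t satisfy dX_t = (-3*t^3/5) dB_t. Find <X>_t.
<X>_t = 9*t^7/175

For an Itô process dX_t = a(t) dt + b(t) dB_t, the quadratic variation is <X>_t = int_0^t b(s)^2 ds (the drift term does not contribute). Here b(s) = -3*s^3/5, so
  b(s)^2 = 9*s^6/25.
Integrating from 0 to t:
  <X>_t = int_0^t (9*s^6/25) ds = 9*t^7/175.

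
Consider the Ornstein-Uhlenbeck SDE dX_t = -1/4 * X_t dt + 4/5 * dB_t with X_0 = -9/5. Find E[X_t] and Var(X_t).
E[X_t] = -9*exp(-t/4)/5; Var(X_t) = 32/25 - 32*exp(-t/2)/25

The OU SDE dX = -theta X dt + sigma dB admits the integrating factor exp(theta t): d(exp(theta t) X_t) = sigma exp(theta t) dB_t. Integrating from 0 to t:
  X_t = x_0 * exp(-theta t) + sigma * int_0^t exp(-theta (t-s)) dB_s.
The Itô integral has mean 0 and (by the Itô isometry) variance sigma^2 * int_0^t exp(-2 theta (t - s)) ds = sigma^2 * (1 - exp(-2 theta t)) / (2 theta).
With theta = 1/4, sigma = 4/5, x_0 = -9/5:
  E[X_t] = -9/5 * exp(-1/4 t) = -9*exp(-t/4)/5
  Var(X_t) = (4/5)^2 * (1 - exp(-2*1/4 t)) / (2 * 1/4) = 32/25 - 32*exp(-t/2)/25.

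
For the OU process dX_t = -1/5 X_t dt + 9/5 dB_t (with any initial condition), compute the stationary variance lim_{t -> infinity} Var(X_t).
lim Var(X_t) = 81/10

The OU SDE dX = -theta X dt + sigma dB admits the integrating factor exp(theta t): d(exp(theta t) X_t) = sigma exp(theta t) dB_t. Integrating from 0 to t gives X_t = x_0 * exp(-theta t) + sigma * int_0^t exp(-theta (t-s)) dB_s for any initial x_0. The Itô integral has variance (by the Itô isometry) sigma^2 * int_0^t exp(-2 theta (t - s)) ds = sigma^2 * (1 - exp(-2 theta t)) / (2 theta), independent of x_0.
With theta = 1/5, sigma = 9/5:
  Var(X_t) = (9/5)^2 * (1 - exp(-2*1/5 t)) / (2 * 1/5) = 81/10 - 81*exp(-2*t/5)/10.
As t -> infinity, exp(-2*1/5 t) -> 0, so the stationary variance is sigma^2 / (2 theta) = 81/10.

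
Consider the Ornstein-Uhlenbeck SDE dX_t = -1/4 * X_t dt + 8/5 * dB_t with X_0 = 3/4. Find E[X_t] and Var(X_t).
E[X_t] = 3*exp(-t/4)/4; Var(X_t) = 128/25 - 128*exp(-t/2)/25

The OU SDE dX = -theta X dt + sigma dB admits the integrating factor exp(theta t): d(exp(theta t) X_t) = sigma exp(theta t) dB_t. Integrating from 0 to t:
  X_t = x_0 * exp(-theta t) + sigma * int_0^t exp(-theta (t-s)) dB_s.
The Itô integral has mean 0 and (by the Itô isometry) variance sigma^2 * int_0^t exp(-2 theta (t - s)) ds = sigma^2 * (1 - exp(-2 theta t)) / (2 theta).
With theta = 1/4, sigma = 8/5, x_0 = 3/4:
  E[X_t] = 3/4 * exp(-1/4 t) = 3*exp(-t/4)/4
  Var(X_t) = (8/5)^2 * (1 - exp(-2*1/4 t)) / (2 * 1/4) = 128/25 - 128*exp(-t/2)/25.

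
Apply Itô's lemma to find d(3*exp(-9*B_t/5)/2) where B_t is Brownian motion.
d(3*exp(-9*B_t/5)/2) = (243*exp(-9*B_t/5)/100) dt + (-27*exp(-9*B_t/5)/10) dB_t

Itô's formula for f(B_t) gives d f(B_t) = f'(B_t) dB_t + (1/2) f''(B_t) dt. Compute derivatives of f(x) = 3*exp(-9*x/5)/2:
  f'(x)  = -27*exp(-9*x/5)/10
  f''(x) = 243*exp(-9*x/5)/50
Substitute x = B_t and multiply the f'' term by 1/2:
  drift     = (1/2) * (243*exp(-9*x/5)/50) evaluated at B_t = 243*exp(-9*B_t/5)/100
  diffusion = (-27*exp(-9*x/5)/10) evaluated at B_t = -27*exp(-9*B_t/5)/10
Therefore d(3*exp(-9*B_t/5)/2) = (243*exp(-9*B_t/5)/100) dt + (-27*exp(-9*B_t/5)/10) dB_t.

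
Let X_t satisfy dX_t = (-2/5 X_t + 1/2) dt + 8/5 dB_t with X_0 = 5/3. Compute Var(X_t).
Var(X_t) = 16/5 - 16*exp(-4*t/5)/5

The variance V(t) = Var(X_t) satisfies V'(t) = 2 a V(t) + c^2 with V(0) = 0 (drift coefficient is linear in X, diffusion is constant). With a = -2/5, c = 8/5, the solution is
  V(t) = (c^2 / (2 a)) * (exp(2 a t) - 1)
       = ((8/5)^2 / (2*(-2/5))) * (exp((-4/5) t) - 1)
       = 16/5 - 16*exp(-4*t/5)/5.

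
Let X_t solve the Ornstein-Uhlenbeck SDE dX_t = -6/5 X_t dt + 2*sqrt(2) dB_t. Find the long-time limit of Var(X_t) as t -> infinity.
lim Var(X_t) = 10/3

The OU SDE dX = -theta X dt + sigma dB admits the integrating factor exp(theta t): d(exp(theta t) X_t) = sigma exp(theta t) dB_t. Integrating from 0 to t gives X_t = x_0 * exp(-theta t) + sigma * int_0^t exp(-theta (t-s)) dB_s for any initial x_0. The Itô integral has variance (by the Itô isometry) sigma^2 * int_0^t exp(-2 theta (t - s)) ds = sigma^2 * (1 - exp(-2 theta t)) / (2 theta), independent of x_0.
With theta = 6/5, sigma = 2*sqrt(2):
  Var(X_t) = (2*sqrt(2))^2 * (1 - exp(-2*6/5 t)) / (2 * 6/5) = 10/3 - 10*exp(-12*t/5)/3.
As t -> infinity, exp(-2*6/5 t) -> 0, so the stationary variance is sigma^2 / (2 theta) = 10/3.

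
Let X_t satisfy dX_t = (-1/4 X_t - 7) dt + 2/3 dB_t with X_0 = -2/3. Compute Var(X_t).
Var(X_t) = 8/9 - 8*exp(-t/2)/9

The variance V(t) = Var(X_t) satisfies V'(t) = 2 a V(t) + c^2 with V(0) = 0 (drift coefficient is linear in X, diffusion is constant). With a = -1/4, c = 2/3, the solution is
  V(t) = (c^2 / (2 a)) * (exp(2 a t) - 1)
       = ((2/3)^2 / (2*(-1/4))) * (exp((-1/2) t) - 1)
       = 8/9 - 8*exp(-t/2)/9.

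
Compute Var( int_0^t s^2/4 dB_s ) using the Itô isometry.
Var = t^5/80

The Itô integral of a deterministic integrand f(s) has mean 0 because each increment f(s) * (B_{s+ds} - B_s) has mean 0. By the Itô isometry:
  Var( int_0^t f(s) dB_s ) = E[ (int_0^t f(s) dB_s)^2 ] = int_0^t f(s)^2 ds.
Here f(s) = s^2/4, so f(s)^2 = s^4/16. Integrate:
  int_0^t (s^4/16) ds = t^5/80.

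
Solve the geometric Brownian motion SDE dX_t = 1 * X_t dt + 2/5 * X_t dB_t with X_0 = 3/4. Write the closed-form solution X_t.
X_t = 3/4 * exp((23/25) * t + (2/5) * B_t)

For GBM dX = mu X dt + sigma X dB with X_0 = x_0, apply Itô to Y = log X: dY = (mu - sigma^2/2) dt + sigma dB, so Y_t = log(x_0) + (mu - sigma^2/2) t + sigma B_t and hence X_t = x_0 * exp((mu - sigma^2/2) t + sigma B_t).
With mu = 1, sigma = 2/5, x_0 = 3/4, this gives:
  X_t = 3/4 * exp((23/25) * t + (2/5) * B_t).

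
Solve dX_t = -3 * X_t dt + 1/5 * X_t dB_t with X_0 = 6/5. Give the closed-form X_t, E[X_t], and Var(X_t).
X_t = 6/5 * exp((-151/50) t + (1/5) B_t); E[X_t] = 6*exp(-3*t)/5; Var(X_t) = (36*exp(t/25) - 36)*exp(-6*t)/25

For GBM dX = mu X dt + sigma X dB with X_0 = x_0, apply Itô to Y = log X: dY = (mu - sigma^2/2) dt + sigma dB, so Y_t = log(x_0) + (mu - sigma^2/2) t + sigma B_t and hence X_t = x_0 * exp((mu - sigma^2/2) t + sigma B_t).
With mu = -3, sigma = 1/5, x_0 = 6/5, this gives:
  X_t = 6/5 * exp((-151/50) * t + (1/5) * B_t).
Since sigma*B_t ~ Normal(0, sigma^2 t), E[exp(sigma*B_t)] = exp(sigma^2 t / 2); so E[X_t] = x_0 * exp((mu - sigma^2/2) t) * exp(sigma^2 t / 2) = x_0 * exp(mu t) = 6*exp(-3*t)/5.
Var(X_t) = E[X_t^2] - (E[X_t])^2 = x_0^2 * exp(2 mu t) * (exp(sigma^2 t) - 1) = (36*exp(t/25) - 36)*exp(-6*t)/25.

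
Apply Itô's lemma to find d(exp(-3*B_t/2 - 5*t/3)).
d(exp(-3*B_t/2 - 5*t/3)) = (-13*exp(-3*B_t/2 - 5*t/3)/24) dt + (-3*exp(-3*B_t/2 - 5*t/3)/2) dB_t

Itô's formula for f(t, x): d f(t, B_t) = (f_t + (1/2) f_xx) dt + f_x dB_t. Compute partials of f(t, x) = exp(-5*t/3 - 3*x/2):
  f_t(t,x)  = -5*exp(-5*t/3 - 3*x/2)/3
  f_x(t,x)  = -3*exp(-5*t/3 - 3*x/2)/2
  f_xx(t,x) = 9*exp(-5*t/3 - 3*x/2)/4
Assemble drift = f_t + (1/2) f_xx = -13*exp(-5*t/3 - 3*x/2)/24 and diffusion = f_x = -3*exp(-5*t/3 - 3*x/2)/2. Substituting x = B_t:
  d(exp(-3*B_t/2 - 5*t/3)) = (-13*exp(-3*B_t/2 - 5*t/3)/24) dt + (-3*exp(-3*B_t/2 - 5*t/3)/2) dB_t.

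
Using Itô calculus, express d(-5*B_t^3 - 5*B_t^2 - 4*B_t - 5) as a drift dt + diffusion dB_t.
d(-5*B_t^3 - 5*B_t^2 - 4*B_t - 5) = (-15*B_t - 5) dt + (-15*B_t^2 - 10*B_t - 4) dB_t

Itô's formula for f(B_t) gives d f(B_t) = f'(B_t) dB_t + (1/2) f''(B_t) dt. Compute derivatives of f(x) = -5*x^3 - 5*x^2 - 4*x - 5:
  f'(x)  = -15*x^2 - 10*x - 4
  f''(x) = -30*x - 10
Substitute x = B_t and multiply the f'' term by 1/2:
  drift     = (1/2) * (-30*x - 10) evaluated at B_t = -15*B_t - 5
  diffusion = (-15*x^2 - 10*x - 4) evaluated at B_t = -15*B_t^2 - 10*B_t - 4
Therefore d(-5*B_t^3 - 5*B_t^2 - 4*B_t - 5) = (-15*B_t - 5) dt + (-15*B_t^2 - 10*B_t - 4) dB_t.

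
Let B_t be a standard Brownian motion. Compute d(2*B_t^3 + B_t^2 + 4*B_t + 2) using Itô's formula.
d(2*B_t^3 + B_t^2 + 4*B_t + 2) = (6*B_t + 1) dt + (6*B_t^2 + 2*B_t + 4) dB_t

Itô's formula for f(B_t) gives d f(B_t) = f'(B_t) dB_t + (1/2) f''(B_t) dt. Compute derivatives of f(x) = 2*x^3 + x^2 + 4*x + 2:
  f'(x)  = 6*x^2 + 2*x + 4
  f''(x) = 12*x + 2
Substitute x = B_t and multiply the f'' term by 1/2:
  drift     = (1/2) * (12*x + 2) evaluated at B_t = 6*B_t + 1
  diffusion = (6*x^2 + 2*x + 4) evaluated at B_t = 6*B_t^2 + 2*B_t + 4
Therefore d(2*B_t^3 + B_t^2 + 4*B_t + 2) = (6*B_t + 1) dt + (6*B_t^2 + 2*B_t + 4) dB_t.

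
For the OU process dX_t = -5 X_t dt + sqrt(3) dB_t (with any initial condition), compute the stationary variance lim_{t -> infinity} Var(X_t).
lim Var(X_t) = 3/10

The OU SDE dX = -theta X dt + sigma dB admits the integrating factor exp(theta t): d(exp(theta t) X_t) = sigma exp(theta t) dB_t. Integrating from 0 to t gives X_t = x_0 * exp(-theta t) + sigma * int_0^t exp(-theta (t-s)) dB_s for any initial x_0. The Itô integral has variance (by the Itô isometry) sigma^2 * int_0^t exp(-2 theta (t - s)) ds = sigma^2 * (1 - exp(-2 theta t)) / (2 theta), independent of x_0.
With theta = 5, sigma = sqrt(3):
  Var(X_t) = (sqrt(3))^2 * (1 - exp(-2*5 t)) / (2 * 5) = 3/10 - 3*exp(-10*t)/10.
As t -> infinity, exp(-2*5 t) -> 0, so the stationary variance is sigma^2 / (2 theta) = 3/10.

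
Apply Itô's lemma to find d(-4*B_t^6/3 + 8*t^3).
d(-4*B_t^6/3 + 8*t^3) = (-20*B_t^4 + 24*t^2) dt + (-8*B_t^5) dB_t

Itô's formula for f(t, x): d f(t, B_t) = (f_t + (1/2) f_xx) dt + f_x dB_t. Compute partials of f(t, x) = 8*t^3 - 4*x^6/3:
  f_t(t,x)  = 24*t^2
  f_x(t,x)  = -8*x^5
  f_xx(t,x) = -40*x^4
Assemble drift = f_t + (1/2) f_xx = 24*t^2 - 20*x^4 and diffusion = f_x = -8*x^5. Substituting x = B_t:
  d(-4*B_t^6/3 + 8*t^3) = (-20*B_t^4 + 24*t^2) dt + (-8*B_t^5) dB_t.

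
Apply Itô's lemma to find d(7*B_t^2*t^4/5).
d(7*B_t^2*t^4/5) = (7*t^3*(4*B_t^2 + t)/5) dt + (14*B_t*t^4/5) dB_t

Itô's formula for f(t, x): d f(t, B_t) = (f_t + (1/2) f_xx) dt + f_x dB_t. Compute partials of f(t, x) = 7*t^4*x^2/5:
  f_t(t,x)  = 28*t^3*x^2/5
  f_x(t,x)  = 14*t^4*x/5
  f_xx(t,x) = 14*t^4/5
Assemble drift = f_t + (1/2) f_xx = 7*t^3*(t + 4*x^2)/5 and diffusion = f_x = 14*t^4*x/5. Substituting x = B_t:
  d(7*B_t^2*t^4/5) = (7*t^3*(4*B_t^2 + t)/5) dt + (14*B_t*t^4/5) dB_t.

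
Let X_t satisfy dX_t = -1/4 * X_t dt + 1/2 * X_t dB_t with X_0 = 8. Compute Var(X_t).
Var(X_t) = (64*exp(t/4) - 64)*exp(-t/2)

For GBM dX = mu X dt + sigma X dB with X_0 = x_0, apply Itô to Y = log X: dY = (mu - sigma^2/2) dt + sigma dB, so Y_t = log(x_0) + (mu - sigma^2/2) t + sigma B_t and hence X_t = x_0 * exp((mu - sigma^2/2) t + sigma B_t).
With mu = -1/4, sigma = 1/2, x_0 = 8, this gives:
  X_t = 8 * exp((-3/8) * t + (1/2) * B_t).
Since sigma*B_t ~ Normal(0, sigma^2 t), E[exp(sigma*B_t)] = exp(sigma^2 t / 2); so E[X_t] = x_0 * exp((mu - sigma^2/2) t) * exp(sigma^2 t / 2) = x_0 * exp(mu t) = 8*exp(-t/4).
Var(X_t) = E[X_t^2] - (E[X_t])^2 = x_0^2 * exp(2 mu t) * (exp(sigma^2 t) - 1) = (64*exp(t/4) - 64)*exp(-t/2).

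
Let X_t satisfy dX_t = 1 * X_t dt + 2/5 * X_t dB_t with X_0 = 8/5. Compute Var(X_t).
Var(X_t) = 64*(exp(4*t/25) - 1)*exp(2*t)/25

For GBM dX = mu X dt + sigma X dB with X_0 = x_0, apply Itô to Y = log X: dY = (mu - sigma^2/2) dt + sigma dB, so Y_t = log(x_0) + (mu - sigma^2/2) t + sigma B_t and hence X_t = x_0 * exp((mu - sigma^2/2) t + sigma B_t).
With mu = 1, sigma = 2/5, x_0 = 8/5, this gives:
  X_t = 8/5 * exp((23/25) * t + (2/5) * B_t).
Since sigma*B_t ~ Normal(0, sigma^2 t), E[exp(sigma*B_t)] = exp(sigma^2 t / 2); so E[X_t] = x_0 * exp((mu - sigma^2/2) t) * exp(sigma^2 t / 2) = x_0 * exp(mu t) = 8*exp(t)/5.
Var(X_t) = E[X_t^2] - (E[X_t])^2 = x_0^2 * exp(2 mu t) * (exp(sigma^2 t) - 1) = 64*(exp(4*t/25) - 1)*exp(2*t)/25.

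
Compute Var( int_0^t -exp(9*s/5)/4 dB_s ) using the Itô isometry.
Var = 5*exp(18*t/5)/288 - 5/288

The Itô integral of a deterministic integrand f(s) has mean 0 because each increment f(s) * (B_{s+ds} - B_s) has mean 0. By the Itô isometry:
  Var( int_0^t f(s) dB_s ) = E[ (int_0^t f(s) dB_s)^2 ] = int_0^t f(s)^2 ds.
Here f(s) = -exp(9*s/5)/4, so f(s)^2 = exp(18*s/5)/16. Integrate:
  int_0^t (exp(18*s/5)/16) ds = 5*exp(18*t/5)/288 - 5/288.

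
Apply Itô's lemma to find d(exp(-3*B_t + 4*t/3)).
d(exp(-3*B_t + 4*t/3)) = (35*exp(-3*B_t + 4*t/3)/6) dt + (-3*exp(-3*B_t + 4*t/3)) dB_t

Itô's formula for f(t, x): d f(t, B_t) = (f_t + (1/2) f_xx) dt + f_x dB_t. Compute partials of f(t, x) = exp(4*t/3 - 3*x):
  f_t(t,x)  = 4*exp(4*t/3 - 3*x)/3
  f_x(t,x)  = -3*exp(4*t/3 - 3*x)
  f_xx(t,x) = 9*exp(4*t/3 - 3*x)
Assemble drift = f_t + (1/2) f_xx = 35*exp(4*t/3 - 3*x)/6 and diffusion = f_x = -3*exp(4*t/3 - 3*x). Substituting x = B_t:
  d(exp(-3*B_t + 4*t/3)) = (35*exp(-3*B_t + 4*t/3)/6) dt + (-3*exp(-3*B_t + 4*t/3)) dB_t.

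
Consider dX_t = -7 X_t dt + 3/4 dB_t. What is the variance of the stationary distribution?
lim Var(X_t) = 9/224

The OU SDE dX = -theta X dt + sigma dB admits the integrating factor exp(theta t): d(exp(theta t) X_t) = sigma exp(theta t) dB_t. Integrating from 0 to t gives X_t = x_0 * exp(-theta t) + sigma * int_0^t exp(-theta (t-s)) dB_s for any initial x_0. The Itô integral has variance (by the Itô isometry) sigma^2 * int_0^t exp(-2 theta (t - s)) ds = sigma^2 * (1 - exp(-2 theta t)) / (2 theta), independent of x_0.
With theta = 7, sigma = 3/4:
  Var(X_t) = (3/4)^2 * (1 - exp(-2*7 t)) / (2 * 7) = 9/224 - 9*exp(-14*t)/224.
As t -> infinity, exp(-2*7 t) -> 0, so the stationary variance is sigma^2 / (2 theta) = 9/224.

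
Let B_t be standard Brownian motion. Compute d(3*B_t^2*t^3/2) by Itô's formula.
d(3*B_t^2*t^3/2) = (3*t^2*(3*B_t^2 + t)/2) dt + (3*B_t*t^3) dB_t

Itô's formula for f(t, x): d f(t, B_t) = (f_t + (1/2) f_xx) dt + f_x dB_t. Compute partials of f(t, x) = 3*t^3*x^2/2:
  f_t(t,x)  = 9*t^2*x^2/2
  f_x(t,x)  = 3*t^3*x
  f_xx(t,x) = 3*t^3
Assemble drift = f_t + (1/2) f_xx = 3*t^2*(t + 3*x^2)/2 and diffusion = f_x = 3*t^3*x. Substituting x = B_t:
  d(3*B_t^2*t^3/2) = (3*t^2*(3*B_t^2 + t)/2) dt + (3*B_t*t^3) dB_t.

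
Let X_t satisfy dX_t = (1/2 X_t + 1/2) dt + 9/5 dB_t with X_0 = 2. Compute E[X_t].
E[X_t] = 3*exp(t/2) - 1

Taking expectations and using E[dB_t] = 0, the mean m(t) = E[X_t] satisfies the ODE m'(t) = a m(t) + b with m(0) = x_0. With a = 1/2, b = 1/2, x_0 = 2, the solution is
  m(t) = x_0 * exp(a t) + (b/a) * (exp(a t) - 1)
       = 2 * exp((1/2) t) + ((1/2)/(1/2)) * (exp((1/2) t) - 1)
       = 3*exp(t/2) - 1.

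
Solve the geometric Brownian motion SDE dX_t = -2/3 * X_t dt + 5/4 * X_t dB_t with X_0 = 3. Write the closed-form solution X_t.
X_t = 3 * exp((-139/96) * t + (5/4) * B_t)

For GBM dX = mu X dt + sigma X dB with X_0 = x_0, apply Itô to Y = log X: dY = (mu - sigma^2/2) dt + sigma dB, so Y_t = log(x_0) + (mu - sigma^2/2) t + sigma B_t and hence X_t = x_0 * exp((mu - sigma^2/2) t + sigma B_t).
With mu = -2/3, sigma = 5/4, x_0 = 3, this gives:
  X_t = 3 * exp((-139/96) * t + (5/4) * B_t).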